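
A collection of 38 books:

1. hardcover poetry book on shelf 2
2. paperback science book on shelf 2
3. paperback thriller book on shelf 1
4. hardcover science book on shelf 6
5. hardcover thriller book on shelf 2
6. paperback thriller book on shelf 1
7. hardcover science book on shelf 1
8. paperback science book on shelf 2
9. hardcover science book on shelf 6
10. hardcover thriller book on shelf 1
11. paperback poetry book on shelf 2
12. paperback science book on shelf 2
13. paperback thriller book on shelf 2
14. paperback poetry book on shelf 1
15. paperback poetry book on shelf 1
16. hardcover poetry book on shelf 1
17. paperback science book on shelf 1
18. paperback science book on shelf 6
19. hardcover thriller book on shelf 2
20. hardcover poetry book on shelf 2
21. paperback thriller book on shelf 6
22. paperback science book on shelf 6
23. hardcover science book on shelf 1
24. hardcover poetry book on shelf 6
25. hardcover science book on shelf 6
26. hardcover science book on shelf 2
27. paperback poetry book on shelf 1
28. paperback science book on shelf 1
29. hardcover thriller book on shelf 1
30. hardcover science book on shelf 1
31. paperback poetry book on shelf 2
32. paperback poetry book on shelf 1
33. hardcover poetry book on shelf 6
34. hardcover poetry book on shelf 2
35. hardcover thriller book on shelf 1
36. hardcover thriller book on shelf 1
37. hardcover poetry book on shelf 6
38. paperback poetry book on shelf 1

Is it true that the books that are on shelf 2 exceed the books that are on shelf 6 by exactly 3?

True

books on shelf 2: 12.
books on shelf 6: 9.
The claim requires 12 − 9 (= 3) to equal 3, which holds.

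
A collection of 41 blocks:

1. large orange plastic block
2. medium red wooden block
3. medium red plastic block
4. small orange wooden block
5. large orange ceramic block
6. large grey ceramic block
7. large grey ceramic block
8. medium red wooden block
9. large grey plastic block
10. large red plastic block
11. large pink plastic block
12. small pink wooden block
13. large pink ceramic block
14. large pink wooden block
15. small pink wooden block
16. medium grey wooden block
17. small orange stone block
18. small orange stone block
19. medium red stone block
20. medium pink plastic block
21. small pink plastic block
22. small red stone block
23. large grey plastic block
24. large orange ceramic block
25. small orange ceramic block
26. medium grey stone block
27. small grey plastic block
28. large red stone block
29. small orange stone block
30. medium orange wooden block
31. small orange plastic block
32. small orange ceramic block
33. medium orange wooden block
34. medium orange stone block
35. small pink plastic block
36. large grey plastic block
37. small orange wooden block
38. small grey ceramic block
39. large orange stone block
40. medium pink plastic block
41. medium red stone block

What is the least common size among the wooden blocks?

Counts by size (restricted to wooden blocks): medium 5, small 4, large 1.
The minimum is 1, held uniquely by large.

large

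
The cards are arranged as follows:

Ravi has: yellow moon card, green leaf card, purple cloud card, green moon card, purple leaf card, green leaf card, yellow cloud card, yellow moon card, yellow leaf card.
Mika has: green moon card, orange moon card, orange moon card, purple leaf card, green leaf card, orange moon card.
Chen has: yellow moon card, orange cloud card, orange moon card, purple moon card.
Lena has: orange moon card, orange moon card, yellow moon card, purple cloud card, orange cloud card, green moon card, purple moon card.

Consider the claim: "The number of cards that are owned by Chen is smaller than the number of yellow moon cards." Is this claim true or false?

Count of cards owned by Chen: 4.
There are 4 yellow moon cards.
The claim requires 4 < 4, which does not hold.

False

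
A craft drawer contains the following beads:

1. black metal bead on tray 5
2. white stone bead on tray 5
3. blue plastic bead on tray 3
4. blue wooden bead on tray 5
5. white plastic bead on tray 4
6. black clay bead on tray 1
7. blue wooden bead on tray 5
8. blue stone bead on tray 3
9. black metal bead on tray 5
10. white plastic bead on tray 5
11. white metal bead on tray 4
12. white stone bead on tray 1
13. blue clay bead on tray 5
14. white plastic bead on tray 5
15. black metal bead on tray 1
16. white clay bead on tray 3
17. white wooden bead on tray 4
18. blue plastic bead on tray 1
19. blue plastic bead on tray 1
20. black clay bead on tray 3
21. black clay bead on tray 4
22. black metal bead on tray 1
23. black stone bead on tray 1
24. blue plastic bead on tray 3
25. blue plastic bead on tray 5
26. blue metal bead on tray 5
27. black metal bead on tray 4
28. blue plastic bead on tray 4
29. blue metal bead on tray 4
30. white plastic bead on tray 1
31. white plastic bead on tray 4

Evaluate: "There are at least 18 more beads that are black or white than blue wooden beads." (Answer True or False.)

There are 19 beads that are black or white.
There are 2 blue wooden beads.
The claim requires 19 − 2 = 17 ≥ 18, which does not hold.

False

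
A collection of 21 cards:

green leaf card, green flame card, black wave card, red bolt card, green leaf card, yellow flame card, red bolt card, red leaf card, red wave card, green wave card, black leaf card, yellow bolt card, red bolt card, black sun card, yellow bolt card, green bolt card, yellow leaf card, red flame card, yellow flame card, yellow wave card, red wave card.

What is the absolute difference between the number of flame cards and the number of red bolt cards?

1

flame cards: 4. red bolt cards: 3.
|4 − 3| = 4 − 3 = 1.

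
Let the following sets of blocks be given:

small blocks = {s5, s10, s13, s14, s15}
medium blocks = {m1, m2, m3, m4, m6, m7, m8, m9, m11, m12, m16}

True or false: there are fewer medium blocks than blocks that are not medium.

False

|medium blocks| = 11.
|blocks that are not medium| = 5.
The claim requires 11 < 5, which does not hold.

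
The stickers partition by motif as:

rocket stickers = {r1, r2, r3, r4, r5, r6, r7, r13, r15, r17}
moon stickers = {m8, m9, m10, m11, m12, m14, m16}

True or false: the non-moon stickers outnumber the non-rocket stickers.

True

|non-moon stickers| = 10.
|non-rocket stickers| = 7.
The claim requires 10 > 7, which holds.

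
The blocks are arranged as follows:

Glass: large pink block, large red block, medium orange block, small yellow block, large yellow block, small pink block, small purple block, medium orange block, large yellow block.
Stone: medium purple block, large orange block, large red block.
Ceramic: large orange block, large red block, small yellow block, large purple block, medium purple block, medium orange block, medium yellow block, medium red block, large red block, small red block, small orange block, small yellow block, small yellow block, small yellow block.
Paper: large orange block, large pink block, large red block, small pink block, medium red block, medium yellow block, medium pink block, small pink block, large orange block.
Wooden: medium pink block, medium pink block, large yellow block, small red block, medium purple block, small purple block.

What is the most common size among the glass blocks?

large

Counts by size (restricted to glass blocks): large 4, small 3, medium 2.
The maximum is 4, held uniquely by large.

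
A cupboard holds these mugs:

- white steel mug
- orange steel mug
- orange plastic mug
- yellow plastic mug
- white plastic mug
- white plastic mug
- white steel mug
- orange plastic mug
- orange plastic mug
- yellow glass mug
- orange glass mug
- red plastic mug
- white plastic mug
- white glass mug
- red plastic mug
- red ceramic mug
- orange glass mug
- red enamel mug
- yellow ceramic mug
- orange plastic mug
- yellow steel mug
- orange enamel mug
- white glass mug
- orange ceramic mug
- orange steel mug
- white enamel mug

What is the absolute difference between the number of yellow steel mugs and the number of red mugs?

yellow steel mugs: 1. red mugs: 4.
|1 − 4| = 4 − 1 = 3.

3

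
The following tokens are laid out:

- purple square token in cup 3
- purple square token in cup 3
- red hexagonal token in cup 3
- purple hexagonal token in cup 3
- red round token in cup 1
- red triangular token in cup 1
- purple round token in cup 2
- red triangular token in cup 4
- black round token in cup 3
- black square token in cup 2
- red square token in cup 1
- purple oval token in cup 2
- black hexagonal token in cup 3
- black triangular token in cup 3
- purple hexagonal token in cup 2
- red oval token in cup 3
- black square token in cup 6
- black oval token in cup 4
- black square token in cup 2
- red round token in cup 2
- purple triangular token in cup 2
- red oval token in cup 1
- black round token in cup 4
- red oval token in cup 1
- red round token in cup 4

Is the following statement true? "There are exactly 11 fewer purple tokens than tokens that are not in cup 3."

False

|purple tokens| = 7.
|tokens that are not in cup 3| = 17.
The claim requires 17 − 7 (= 10) to equal 11, which does not hold.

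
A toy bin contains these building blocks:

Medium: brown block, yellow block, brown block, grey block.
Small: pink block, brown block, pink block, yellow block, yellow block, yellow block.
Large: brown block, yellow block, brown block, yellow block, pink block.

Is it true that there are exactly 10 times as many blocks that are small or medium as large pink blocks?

There are 10 blocks that are small or medium.
There is 1 large pink block.
The claim requires 10 = 10 × 1 = 10, which holds.

True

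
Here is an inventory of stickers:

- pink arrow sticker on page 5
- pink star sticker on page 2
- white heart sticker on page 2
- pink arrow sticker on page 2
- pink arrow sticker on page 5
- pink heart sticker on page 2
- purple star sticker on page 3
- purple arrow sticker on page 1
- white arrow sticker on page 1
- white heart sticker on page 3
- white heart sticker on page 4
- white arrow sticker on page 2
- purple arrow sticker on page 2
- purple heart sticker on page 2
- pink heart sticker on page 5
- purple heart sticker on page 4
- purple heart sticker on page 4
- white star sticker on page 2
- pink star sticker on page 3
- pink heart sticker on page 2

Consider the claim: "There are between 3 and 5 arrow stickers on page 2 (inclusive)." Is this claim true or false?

arrow stickers on page 2: 3.
The claim requires 3 ≤ 3 ≤ 5, which holds.

True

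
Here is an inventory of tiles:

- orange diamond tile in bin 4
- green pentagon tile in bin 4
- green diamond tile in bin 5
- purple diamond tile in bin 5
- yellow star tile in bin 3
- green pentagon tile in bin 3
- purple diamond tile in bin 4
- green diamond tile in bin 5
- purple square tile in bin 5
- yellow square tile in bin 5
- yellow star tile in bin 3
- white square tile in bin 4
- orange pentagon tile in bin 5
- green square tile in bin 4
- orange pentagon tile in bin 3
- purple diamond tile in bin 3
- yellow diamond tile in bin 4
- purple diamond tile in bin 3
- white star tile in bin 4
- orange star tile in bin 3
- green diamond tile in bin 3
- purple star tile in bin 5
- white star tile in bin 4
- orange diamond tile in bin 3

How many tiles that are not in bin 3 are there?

15

Total tiles: 24; with the excluded value: 9; remaining 24 − 9 = 15.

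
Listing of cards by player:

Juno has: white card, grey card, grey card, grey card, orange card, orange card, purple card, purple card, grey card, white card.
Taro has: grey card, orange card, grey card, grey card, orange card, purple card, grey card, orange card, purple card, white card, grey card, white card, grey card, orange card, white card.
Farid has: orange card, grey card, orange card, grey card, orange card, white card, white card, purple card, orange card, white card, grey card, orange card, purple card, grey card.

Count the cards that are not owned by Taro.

24

Total cards: 39; with the excluded value: 15; remaining 39 − 15 = 24.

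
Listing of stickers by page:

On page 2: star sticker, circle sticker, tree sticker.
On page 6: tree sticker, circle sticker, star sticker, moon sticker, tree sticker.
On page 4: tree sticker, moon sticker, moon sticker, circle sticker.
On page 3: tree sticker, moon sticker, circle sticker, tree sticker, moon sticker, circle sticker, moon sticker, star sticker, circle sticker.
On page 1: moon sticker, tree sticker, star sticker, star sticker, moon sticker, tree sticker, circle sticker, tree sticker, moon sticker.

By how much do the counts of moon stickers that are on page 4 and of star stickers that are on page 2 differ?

moon stickers on page 4: 2. star stickers on page 2: 1.
|2 − 1| = 2 − 1 = 1.

1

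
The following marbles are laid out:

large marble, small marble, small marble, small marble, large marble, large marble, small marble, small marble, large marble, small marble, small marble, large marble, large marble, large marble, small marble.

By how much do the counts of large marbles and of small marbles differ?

large marbles: 7. small marbles: 8.
|7 − 8| = 8 − 7 = 1.

1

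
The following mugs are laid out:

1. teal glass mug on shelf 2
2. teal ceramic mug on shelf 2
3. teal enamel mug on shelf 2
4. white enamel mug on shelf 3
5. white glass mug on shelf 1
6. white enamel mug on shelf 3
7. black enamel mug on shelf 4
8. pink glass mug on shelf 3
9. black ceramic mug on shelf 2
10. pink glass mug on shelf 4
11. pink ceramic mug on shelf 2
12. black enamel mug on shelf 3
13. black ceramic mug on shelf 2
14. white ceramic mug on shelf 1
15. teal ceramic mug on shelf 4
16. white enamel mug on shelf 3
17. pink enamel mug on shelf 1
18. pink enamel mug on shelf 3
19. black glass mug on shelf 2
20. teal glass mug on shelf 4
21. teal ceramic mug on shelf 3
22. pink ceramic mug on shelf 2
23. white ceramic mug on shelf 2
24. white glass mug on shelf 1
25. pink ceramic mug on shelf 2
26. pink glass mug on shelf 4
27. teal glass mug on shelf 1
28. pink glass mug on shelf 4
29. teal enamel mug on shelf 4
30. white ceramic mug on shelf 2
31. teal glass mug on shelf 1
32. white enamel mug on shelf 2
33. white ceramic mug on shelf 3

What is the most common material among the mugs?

ceramic

Counts by material: ceramic 12, glass 11, enamel 10.
The maximum is 12, held uniquely by ceramic.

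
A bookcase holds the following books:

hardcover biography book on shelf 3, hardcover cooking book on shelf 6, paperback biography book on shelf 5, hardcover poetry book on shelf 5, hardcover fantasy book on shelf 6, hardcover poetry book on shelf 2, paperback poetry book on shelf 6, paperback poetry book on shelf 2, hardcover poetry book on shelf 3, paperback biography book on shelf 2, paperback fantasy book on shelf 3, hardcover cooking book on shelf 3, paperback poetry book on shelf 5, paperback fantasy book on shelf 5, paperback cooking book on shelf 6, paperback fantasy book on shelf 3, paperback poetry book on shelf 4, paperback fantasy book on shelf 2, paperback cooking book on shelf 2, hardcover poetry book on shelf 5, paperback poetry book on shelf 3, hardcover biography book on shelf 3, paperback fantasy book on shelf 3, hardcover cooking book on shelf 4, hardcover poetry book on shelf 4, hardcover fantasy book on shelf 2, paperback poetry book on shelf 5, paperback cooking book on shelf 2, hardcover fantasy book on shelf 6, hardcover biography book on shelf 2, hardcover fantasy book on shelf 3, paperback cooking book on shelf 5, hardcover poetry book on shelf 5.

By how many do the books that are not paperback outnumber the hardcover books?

books that are not paperback: 16.
hardcover books: 16.
16 − 16 = 0.

0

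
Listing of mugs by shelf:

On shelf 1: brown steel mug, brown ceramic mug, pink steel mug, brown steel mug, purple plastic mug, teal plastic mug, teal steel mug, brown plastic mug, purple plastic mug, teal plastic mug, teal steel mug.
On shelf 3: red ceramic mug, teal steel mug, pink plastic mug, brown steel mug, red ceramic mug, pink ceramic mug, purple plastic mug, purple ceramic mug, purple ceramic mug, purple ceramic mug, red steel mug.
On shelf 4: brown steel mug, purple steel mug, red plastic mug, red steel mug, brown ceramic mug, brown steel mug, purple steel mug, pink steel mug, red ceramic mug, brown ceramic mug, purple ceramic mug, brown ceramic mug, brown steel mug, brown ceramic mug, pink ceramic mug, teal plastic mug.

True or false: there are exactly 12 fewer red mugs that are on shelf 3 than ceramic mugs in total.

False

|red mugs on shelf 3| = 3.
|ceramic mugs| = 14.
The claim requires 14 − 3 (= 11) to equal 12, which does not hold.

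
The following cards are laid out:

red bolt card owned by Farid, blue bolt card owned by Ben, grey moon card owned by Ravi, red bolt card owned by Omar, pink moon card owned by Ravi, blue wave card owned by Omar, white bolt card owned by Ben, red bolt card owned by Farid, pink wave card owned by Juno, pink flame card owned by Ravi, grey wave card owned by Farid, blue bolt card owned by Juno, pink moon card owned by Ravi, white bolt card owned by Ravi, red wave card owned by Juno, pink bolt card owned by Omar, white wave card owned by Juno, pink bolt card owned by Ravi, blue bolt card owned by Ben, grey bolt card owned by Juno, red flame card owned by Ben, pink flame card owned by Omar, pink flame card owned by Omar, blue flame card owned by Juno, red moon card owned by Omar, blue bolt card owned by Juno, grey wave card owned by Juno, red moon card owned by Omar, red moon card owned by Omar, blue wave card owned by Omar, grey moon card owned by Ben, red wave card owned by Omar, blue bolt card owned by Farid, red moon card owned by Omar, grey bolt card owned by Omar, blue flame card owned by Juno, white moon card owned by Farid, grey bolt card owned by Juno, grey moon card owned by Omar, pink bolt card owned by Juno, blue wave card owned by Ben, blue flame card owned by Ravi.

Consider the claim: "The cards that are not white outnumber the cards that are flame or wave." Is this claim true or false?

True

There are 38 cards that are not white.
There are 16 cards that are flame or wave.
The claim requires 38 > 16, which holds.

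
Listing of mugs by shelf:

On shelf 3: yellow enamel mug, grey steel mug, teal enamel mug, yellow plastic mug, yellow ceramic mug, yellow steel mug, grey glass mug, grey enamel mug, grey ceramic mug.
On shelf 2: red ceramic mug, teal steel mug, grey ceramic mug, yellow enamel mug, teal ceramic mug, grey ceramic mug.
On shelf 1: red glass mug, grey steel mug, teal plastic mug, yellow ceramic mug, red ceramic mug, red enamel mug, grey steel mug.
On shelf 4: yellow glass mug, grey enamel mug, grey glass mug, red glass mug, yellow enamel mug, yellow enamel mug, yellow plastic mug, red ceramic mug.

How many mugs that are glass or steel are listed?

glass: 5; steel: 5; together 5 + 5 = 10.

10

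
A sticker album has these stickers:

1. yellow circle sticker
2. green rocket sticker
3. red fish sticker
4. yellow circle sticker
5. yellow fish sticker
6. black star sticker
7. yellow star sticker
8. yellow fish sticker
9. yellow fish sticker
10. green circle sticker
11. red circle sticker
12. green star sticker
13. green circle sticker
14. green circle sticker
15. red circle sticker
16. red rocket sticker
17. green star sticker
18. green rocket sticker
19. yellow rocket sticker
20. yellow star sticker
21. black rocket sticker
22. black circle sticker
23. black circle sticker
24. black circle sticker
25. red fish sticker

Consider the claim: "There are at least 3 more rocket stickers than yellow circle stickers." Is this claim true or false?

|rocket stickers| = 5.
|yellow circle stickers| = 2.
The claim requires 5 − 2 = 3 ≥ 3, which holds.

True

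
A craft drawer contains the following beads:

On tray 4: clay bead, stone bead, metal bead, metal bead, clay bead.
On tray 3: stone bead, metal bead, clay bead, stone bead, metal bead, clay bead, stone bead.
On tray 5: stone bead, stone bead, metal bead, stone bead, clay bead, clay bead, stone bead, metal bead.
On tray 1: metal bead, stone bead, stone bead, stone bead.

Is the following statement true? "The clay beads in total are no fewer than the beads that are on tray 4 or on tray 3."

False

|clay beads| = 6.
|beads on tray 4 or on tray 3| = 12.
The claim requires 6 ≥ 12, which does not hold.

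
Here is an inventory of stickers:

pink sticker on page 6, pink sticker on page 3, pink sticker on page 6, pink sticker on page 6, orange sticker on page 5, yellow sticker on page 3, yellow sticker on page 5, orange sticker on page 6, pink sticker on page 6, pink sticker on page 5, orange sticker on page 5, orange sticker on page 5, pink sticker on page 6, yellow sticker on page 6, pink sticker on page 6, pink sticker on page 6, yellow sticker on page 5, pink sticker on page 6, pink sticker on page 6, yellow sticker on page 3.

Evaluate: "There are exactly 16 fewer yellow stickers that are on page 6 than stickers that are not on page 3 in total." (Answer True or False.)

True

|yellow stickers on page 6| = 1.
|stickers that are not on page 3| = 17.
The claim requires 17 − 1 (= 16) to equal 16, which holds.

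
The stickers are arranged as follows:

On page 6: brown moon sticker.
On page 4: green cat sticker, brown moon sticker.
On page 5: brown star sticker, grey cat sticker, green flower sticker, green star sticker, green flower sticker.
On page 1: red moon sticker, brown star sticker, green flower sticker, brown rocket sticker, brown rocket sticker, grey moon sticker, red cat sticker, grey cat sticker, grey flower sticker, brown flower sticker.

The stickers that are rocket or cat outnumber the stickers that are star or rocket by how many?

1

stickers that are rocket or cat: 6.
stickers that are star or rocket: 5.
6 − 5 = 1.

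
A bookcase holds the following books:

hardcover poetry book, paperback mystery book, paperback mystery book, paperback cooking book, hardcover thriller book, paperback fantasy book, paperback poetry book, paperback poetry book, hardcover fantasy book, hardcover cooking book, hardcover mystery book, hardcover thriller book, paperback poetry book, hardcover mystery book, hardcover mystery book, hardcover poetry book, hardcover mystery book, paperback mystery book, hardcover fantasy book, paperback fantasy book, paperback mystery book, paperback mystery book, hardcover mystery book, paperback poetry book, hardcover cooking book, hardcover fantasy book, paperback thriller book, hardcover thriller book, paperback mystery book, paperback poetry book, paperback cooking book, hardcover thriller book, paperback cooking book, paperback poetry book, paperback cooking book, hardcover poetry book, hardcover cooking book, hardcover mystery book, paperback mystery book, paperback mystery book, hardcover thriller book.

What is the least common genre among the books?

Counts by genre: mystery 14, poetry 9, cooking 7, thriller 6, fantasy 5.
The minimum is 5, held uniquely by fantasy.

fantasy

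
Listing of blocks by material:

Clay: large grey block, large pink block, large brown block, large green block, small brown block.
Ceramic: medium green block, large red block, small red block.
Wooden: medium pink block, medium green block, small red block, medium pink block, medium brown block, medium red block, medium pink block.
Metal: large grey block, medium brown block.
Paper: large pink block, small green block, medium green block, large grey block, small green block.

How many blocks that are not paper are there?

Total blocks: 22; with the excluded value: 5; remaining 22 − 5 = 17.

17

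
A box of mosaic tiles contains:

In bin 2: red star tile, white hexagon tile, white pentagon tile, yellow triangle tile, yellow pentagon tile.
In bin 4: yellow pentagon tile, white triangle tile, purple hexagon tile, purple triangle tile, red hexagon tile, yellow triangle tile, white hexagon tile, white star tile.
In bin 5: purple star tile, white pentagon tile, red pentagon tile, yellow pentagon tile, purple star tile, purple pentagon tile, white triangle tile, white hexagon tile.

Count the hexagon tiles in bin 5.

1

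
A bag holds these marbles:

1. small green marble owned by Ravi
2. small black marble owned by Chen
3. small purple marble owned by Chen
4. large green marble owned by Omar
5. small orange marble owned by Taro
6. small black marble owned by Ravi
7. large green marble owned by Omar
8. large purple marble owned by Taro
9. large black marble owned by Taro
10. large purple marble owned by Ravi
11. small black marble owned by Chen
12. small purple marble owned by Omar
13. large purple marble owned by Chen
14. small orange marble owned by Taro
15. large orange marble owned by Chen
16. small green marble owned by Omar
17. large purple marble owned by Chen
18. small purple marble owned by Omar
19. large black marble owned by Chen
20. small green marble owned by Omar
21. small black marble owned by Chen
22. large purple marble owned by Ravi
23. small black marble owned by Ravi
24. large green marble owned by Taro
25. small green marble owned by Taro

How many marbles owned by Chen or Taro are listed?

14

Chen: 8; Taro: 6; together 8 + 6 = 14.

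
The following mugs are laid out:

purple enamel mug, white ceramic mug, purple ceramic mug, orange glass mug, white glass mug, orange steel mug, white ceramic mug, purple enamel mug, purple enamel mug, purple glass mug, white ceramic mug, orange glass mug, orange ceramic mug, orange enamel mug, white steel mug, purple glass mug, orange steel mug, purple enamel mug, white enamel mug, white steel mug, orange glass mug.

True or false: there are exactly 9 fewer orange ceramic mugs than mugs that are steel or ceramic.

orange ceramic mugs: 1.
mugs that are steel or ceramic: 9.
The claim requires 9 − 1 (= 8) to equal 9, which does not hold.

False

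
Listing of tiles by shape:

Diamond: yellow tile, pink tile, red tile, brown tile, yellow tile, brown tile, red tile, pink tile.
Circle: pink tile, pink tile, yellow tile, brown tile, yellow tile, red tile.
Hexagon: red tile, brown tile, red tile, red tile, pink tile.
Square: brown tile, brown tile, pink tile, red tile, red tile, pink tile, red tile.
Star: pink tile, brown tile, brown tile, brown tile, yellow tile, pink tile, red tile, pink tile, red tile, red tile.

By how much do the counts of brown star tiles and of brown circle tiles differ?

2

brown star tiles: 3. brown circle tiles: 1.
|3 − 1| = 3 − 1 = 2.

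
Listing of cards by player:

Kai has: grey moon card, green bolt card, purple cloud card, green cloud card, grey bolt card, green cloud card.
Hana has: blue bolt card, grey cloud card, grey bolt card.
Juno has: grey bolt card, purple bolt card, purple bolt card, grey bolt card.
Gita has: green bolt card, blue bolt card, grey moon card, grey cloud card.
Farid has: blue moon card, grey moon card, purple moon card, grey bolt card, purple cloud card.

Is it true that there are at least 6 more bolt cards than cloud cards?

bolt cards: 11.
cloud cards: 6.
The claim requires 11 − 6 = 5 ≥ 6, which does not hold.

False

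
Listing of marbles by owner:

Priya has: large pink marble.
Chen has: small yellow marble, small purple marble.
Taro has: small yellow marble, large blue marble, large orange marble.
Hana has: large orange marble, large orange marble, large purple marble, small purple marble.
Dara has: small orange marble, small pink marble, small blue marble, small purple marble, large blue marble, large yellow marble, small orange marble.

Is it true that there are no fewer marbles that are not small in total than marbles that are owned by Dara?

marbles that are not small: 8.
marbles owned by Dara: 7.
The claim requires 8 ≥ 7, which holds.

True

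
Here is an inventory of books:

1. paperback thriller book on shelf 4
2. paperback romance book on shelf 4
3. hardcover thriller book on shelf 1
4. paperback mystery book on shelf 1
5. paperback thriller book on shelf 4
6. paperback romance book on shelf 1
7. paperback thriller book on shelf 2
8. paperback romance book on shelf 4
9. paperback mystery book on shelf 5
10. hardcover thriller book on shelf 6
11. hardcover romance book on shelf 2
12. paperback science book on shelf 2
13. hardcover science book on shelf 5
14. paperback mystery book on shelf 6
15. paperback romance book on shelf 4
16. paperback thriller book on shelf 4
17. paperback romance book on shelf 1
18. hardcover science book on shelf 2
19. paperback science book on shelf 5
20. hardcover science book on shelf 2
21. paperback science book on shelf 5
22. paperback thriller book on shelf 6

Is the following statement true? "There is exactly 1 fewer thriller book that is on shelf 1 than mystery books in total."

|thriller books on shelf 1| = 1.
|mystery books| = 3.
The claim requires 3 − 1 (= 2) to equal 1, which does not hold.

False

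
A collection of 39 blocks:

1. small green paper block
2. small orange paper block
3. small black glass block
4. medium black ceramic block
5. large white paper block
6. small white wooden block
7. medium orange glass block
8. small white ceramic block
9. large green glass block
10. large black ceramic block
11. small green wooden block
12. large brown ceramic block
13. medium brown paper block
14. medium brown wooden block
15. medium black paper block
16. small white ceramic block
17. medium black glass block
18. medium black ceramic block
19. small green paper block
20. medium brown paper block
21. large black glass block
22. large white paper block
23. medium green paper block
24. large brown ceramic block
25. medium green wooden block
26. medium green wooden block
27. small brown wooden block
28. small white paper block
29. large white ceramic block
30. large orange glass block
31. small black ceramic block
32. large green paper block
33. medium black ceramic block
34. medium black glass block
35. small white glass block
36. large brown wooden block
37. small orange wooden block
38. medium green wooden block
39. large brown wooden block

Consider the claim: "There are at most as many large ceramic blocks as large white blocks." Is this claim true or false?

|large ceramic blocks| = 4.
|large white blocks| = 3.
The claim requires 4 ≤ 3, which does not hold.

False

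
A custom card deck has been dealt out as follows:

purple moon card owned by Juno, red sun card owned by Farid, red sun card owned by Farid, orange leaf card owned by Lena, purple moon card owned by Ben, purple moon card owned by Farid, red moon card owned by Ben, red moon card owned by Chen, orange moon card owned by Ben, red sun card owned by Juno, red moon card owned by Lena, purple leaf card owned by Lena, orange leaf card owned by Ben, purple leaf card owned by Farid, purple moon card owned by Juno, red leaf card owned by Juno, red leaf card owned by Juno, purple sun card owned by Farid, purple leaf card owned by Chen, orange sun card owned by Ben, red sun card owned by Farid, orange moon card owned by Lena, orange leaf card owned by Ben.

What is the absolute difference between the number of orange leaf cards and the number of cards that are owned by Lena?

1

orange leaf cards: 3. cards owned by Lena: 4.
|3 − 4| = 4 − 3 = 1.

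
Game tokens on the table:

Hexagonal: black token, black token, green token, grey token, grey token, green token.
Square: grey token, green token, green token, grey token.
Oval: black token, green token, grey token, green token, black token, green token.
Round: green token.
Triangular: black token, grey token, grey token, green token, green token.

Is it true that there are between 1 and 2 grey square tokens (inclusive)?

grey square tokens: 2.
The claim requires 1 ≤ 2 ≤ 2, which holds.

True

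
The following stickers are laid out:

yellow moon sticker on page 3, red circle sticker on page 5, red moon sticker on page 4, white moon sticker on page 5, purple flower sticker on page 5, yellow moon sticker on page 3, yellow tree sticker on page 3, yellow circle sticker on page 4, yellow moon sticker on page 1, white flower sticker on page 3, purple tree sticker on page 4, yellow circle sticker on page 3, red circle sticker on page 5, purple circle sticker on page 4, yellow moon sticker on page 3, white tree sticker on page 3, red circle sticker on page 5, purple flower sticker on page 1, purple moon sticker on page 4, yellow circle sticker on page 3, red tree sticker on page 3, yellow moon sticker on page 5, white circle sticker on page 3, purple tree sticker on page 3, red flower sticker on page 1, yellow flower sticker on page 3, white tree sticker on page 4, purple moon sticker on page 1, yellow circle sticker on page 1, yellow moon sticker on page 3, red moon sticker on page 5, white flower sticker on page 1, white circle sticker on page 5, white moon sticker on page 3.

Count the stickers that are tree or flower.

12

flower: 6; tree: 6; together 6 + 6 = 12.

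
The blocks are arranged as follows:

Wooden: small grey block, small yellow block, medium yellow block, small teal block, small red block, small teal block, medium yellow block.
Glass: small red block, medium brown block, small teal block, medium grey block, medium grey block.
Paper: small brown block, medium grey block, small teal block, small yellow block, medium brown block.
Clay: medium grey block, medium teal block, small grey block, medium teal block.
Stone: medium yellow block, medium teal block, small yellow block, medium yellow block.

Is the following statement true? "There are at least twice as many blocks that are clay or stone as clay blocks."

|blocks that are clay or stone| = 8.
|clay blocks| = 4.
The claim requires 8 ≥ 2 × 4 = 8, which holds.

True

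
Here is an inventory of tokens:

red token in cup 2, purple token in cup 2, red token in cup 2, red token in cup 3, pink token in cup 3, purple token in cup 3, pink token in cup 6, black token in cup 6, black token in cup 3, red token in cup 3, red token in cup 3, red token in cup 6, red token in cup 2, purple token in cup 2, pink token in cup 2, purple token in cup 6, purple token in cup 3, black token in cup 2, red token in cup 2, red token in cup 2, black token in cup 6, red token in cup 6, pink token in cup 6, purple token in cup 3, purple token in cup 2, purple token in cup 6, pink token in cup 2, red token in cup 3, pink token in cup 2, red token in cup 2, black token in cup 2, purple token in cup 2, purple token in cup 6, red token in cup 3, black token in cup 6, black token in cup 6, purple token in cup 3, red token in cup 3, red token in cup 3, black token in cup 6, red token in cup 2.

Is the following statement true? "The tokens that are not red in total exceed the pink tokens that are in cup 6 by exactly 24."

tokens that are not red: 25.
pink tokens in cup 6: 2.
The claim requires 25 − 2 (= 23) to equal 24, which does not hold.

False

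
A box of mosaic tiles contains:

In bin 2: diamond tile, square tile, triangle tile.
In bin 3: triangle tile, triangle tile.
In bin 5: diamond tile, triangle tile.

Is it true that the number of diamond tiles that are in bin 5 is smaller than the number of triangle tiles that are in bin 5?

False

There is 1 diamond tile in bin 5.
There is 1 triangle tile in bin 5.
The claim requires 1 < 1, which does not hold.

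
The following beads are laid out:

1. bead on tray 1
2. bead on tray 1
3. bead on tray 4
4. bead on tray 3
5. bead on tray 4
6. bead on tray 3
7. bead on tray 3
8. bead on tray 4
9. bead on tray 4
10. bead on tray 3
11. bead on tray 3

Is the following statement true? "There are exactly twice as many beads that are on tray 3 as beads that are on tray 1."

False

|beads on tray 3| = 5.
|beads on tray 1| = 2.
The claim requires 5 = 2 × 2 = 4, which does not hold.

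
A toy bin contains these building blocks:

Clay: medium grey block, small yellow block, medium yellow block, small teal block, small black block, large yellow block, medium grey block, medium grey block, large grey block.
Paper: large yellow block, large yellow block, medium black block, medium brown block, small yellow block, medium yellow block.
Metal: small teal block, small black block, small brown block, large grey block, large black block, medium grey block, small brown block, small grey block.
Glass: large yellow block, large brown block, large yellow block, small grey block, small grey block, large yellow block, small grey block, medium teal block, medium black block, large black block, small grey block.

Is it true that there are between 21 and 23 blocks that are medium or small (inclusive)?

blocks that are medium or small: 23.
The claim requires 21 ≤ 23 ≤ 23, which holds.

True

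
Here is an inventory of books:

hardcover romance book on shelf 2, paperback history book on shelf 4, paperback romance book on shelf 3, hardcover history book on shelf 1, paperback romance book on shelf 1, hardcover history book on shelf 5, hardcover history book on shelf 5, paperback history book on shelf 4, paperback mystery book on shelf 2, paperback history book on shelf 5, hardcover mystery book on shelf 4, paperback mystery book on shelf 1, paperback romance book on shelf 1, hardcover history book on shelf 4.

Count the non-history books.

Total books: 14; with the excluded value: 7; remaining 14 − 7 = 7.

7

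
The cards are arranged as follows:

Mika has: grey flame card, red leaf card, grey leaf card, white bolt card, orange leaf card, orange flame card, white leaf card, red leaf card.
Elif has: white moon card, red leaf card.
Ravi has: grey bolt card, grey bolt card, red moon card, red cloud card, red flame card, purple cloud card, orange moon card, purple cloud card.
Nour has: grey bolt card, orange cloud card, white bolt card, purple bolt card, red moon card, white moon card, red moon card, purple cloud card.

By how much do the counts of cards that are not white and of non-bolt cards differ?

cards that are not white: 21. non-bolt cards: 20.
|21 − 20| = 21 − 20 = 1.

1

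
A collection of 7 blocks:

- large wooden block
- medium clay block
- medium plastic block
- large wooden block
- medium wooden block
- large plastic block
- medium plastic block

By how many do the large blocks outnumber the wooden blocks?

0

large blocks: 3.
wooden blocks: 3.
3 − 3 = 0.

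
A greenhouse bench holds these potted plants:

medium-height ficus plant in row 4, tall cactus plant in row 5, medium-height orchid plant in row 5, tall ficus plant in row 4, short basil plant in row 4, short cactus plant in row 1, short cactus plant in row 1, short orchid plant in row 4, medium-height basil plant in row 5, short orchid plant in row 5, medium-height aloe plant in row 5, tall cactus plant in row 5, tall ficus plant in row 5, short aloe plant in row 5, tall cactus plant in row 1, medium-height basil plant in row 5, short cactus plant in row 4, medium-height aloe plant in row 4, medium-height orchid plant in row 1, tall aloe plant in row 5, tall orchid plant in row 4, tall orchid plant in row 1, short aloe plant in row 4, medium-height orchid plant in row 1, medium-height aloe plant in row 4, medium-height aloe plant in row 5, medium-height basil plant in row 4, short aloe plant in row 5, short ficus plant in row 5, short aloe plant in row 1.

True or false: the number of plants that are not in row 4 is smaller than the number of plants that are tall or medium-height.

There are 20 plants that are not in row 4.
There are 19 plants that are tall or medium-height.
The claim requires 20 < 19, which does not hold.

False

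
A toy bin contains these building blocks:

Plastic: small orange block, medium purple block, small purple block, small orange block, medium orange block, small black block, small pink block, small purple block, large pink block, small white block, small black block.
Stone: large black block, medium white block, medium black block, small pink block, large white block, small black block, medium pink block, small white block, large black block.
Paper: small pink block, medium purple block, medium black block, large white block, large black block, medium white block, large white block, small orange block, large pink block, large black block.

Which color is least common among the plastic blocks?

white

Counts by color (restricted to plastic blocks): purple 3, orange 3, pink 2, black 2, white 1.
The minimum is 1, held uniquely by white.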